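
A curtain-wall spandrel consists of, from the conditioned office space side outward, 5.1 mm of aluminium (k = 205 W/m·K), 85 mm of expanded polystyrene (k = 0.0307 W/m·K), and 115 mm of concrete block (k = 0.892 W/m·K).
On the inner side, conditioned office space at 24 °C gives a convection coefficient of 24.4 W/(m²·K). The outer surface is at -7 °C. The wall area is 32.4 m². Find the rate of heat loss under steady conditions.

Using the resistance-network approach (series):
R_inner film = 1/(h_i·A) = 1/(24.4×32.4) = 0.001265 K/W
R_aluminium = L/(kA) = 0.0051/(205×32.4) = 7.678×10^-7 K/W
R_expanded polystyrene = L/(kA) = 0.085/(0.0307×32.4) = 0.08545 K/W
R_concrete block = L/(kA) = 0.115/(0.892×32.4) = 0.003979 K/W
R_total = 0.0907 K/W
Q = ΔT / R_total = 31 / 0.0907

Q ≈ 342 W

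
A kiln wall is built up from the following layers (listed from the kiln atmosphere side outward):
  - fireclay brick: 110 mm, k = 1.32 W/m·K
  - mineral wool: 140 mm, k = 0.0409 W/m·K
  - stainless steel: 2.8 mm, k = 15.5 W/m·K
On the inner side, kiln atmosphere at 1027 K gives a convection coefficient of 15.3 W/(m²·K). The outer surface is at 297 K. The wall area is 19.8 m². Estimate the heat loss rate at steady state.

Treating each layer as a thermal resistance in series:
R_inner film = 1/(h_i·A) = 1/(15.3×19.8) = 0.003301 K/W
R_fireclay brick = L/(kA) = 0.11/(1.32×19.8) = 0.004209 K/W
R_mineral wool = L/(kA) = 0.14/(0.0409×19.8) = 0.1729 K/W
R_stainless steel = L/(kA) = 0.0028/(15.5×19.8) = 9.123×10^-6 K/W
R_total = 0.1804 K/W
Q = ΔT / R_total = 730 / 0.1804

Q ≈ 4050 W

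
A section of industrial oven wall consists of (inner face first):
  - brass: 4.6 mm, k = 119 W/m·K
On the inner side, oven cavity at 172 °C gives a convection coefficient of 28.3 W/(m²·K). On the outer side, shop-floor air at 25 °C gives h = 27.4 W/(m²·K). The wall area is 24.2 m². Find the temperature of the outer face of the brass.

T ≈ 99.6 °C

Thermal resistances in series:
R_inner film = 1/(h_i·A) = 1/(28.3×24.2) = 0.00146 K/W
R_brass = L/(kA) = 0.0046/(119×24.2) = 1.597×10^-6 K/W
R_outer film = 1/(h_o·A) = 1/(27.4×24.2) = 0.001508 K/W
R_total = 0.00297 K/W;  Q = ΔT/R_total = 147/0.00297 = 49500 W
T_interface = T_inner − Q·ΣR(inner→interface) = 172 − 49500×0.001462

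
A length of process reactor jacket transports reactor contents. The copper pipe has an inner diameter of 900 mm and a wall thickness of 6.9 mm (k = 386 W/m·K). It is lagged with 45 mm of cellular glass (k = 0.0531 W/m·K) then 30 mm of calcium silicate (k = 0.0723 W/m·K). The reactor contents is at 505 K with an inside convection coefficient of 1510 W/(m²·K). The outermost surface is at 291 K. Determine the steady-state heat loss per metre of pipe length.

q′ ≈ 522 W/m

For a radial system each layer contributes R = ln(r_out/r_in)/(2πkL); films add R = 1/(hA).
R_inner film = 1/(h_i·2πr₁L) = 1/(1510×2π×0.45×1) = 2.342×10^-4 K/W
R_copper pipe wall = ln(456.9/450)/(2π×386×1) = 6.274×10^-6 K/W
R_cellular glass = ln(501.9/456.9)/(2π×0.0531×1) = 0.2816 K/W
R_calcium silicate = ln(531.9/501.9)/(2π×0.0723×1) = 0.1278 K/W
R_total = 0.4096 K/W
Q = ΔT/R_total = 214/0.4096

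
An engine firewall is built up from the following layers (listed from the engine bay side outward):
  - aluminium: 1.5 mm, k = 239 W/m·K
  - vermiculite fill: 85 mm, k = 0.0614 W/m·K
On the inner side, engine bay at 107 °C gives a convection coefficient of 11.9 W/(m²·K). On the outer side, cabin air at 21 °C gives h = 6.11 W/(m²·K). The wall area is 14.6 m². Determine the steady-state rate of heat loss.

Q ≈ 769 W

Series thermal resistances:
R_inner film = 1/(h_i·A) = 1/(11.9×14.6) = 0.005756 K/W
R_aluminium = L/(kA) = 0.0015/(239×14.6) = 4.299×10^-7 K/W
R_vermiculite fill = L/(kA) = 0.085/(0.0614×14.6) = 0.09482 K/W
R_outer film = 1/(h_o·A) = 1/(6.11×14.6) = 0.01121 K/W
R_total = 0.1118 K/W
Q = ΔT / R_total = 86 / 0.1118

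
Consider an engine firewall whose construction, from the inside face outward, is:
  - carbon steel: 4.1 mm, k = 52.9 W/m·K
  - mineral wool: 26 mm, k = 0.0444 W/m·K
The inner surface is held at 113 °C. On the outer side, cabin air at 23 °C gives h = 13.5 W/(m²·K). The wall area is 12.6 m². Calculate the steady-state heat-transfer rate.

Thermal resistances in series:
R_carbon steel = L/(kA) = 0.0041/(52.9×12.6) = 6.151×10^-6 K/W
R_mineral wool = L/(kA) = 0.026/(0.0444×12.6) = 0.04648 K/W
R_outer film = 1/(h_o·A) = 1/(13.5×12.6) = 0.005879 K/W
R_total = 0.05236 K/W
Q = ΔT / R_total = 90 / 0.05236

Q ≈ 1720 W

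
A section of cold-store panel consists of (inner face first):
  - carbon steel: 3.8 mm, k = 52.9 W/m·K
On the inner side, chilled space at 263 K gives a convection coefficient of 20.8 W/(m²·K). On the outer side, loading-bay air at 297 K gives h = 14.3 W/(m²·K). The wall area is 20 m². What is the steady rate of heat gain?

Q ≈ 5760 W

Thermal resistances in series:
R_inner film = 1/(h_i·A) = 1/(20.8×20) = 0.002404 K/W
R_carbon steel = L/(kA) = 0.0038/(52.9×20) = 3.592×10^-6 K/W
R_outer film = 1/(h_o·A) = 1/(14.3×20) = 0.003497 K/W
R_total = 0.005904 K/W
Q = ΔT / R_total = 34 / 0.005904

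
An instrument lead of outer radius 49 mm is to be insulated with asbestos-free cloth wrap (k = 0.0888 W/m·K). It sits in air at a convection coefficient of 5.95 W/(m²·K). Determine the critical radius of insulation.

r_cr ≈ 14.9 mm

For a cylinder r_cr = k/h = 0.0888/5.95
r_cr = 14.9 mm; since the bare radius (49 mm) is above r_cr, any added insulation will reduce heat loss.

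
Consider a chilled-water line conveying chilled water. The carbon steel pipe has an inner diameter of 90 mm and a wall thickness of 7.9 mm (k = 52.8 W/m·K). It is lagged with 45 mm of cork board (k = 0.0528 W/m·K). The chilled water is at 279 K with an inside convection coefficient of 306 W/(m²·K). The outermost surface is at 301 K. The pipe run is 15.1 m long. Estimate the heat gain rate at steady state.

Q ≈ 178 W

Radial resistances (cylindrical: R_cond = ln(r_o/r_i)/(2πkL), R_conv = 1/(h·2πrL)):
R_inner film = 1/(h_i·2πr₁L) = 1/(306×2π×0.045×15.1) = 7.654×10^-4 K/W
R_carbon steel pipe wall = ln(52.9/45)/(2π×52.8×15.1) = 3.229×10^-5 K/W
R_cork board = ln(97.9/52.9)/(2π×0.0528×15.1) = 0.1229 K/W
R_total = 0.1237 K/W
Q = ΔT/R_total = 22/0.1237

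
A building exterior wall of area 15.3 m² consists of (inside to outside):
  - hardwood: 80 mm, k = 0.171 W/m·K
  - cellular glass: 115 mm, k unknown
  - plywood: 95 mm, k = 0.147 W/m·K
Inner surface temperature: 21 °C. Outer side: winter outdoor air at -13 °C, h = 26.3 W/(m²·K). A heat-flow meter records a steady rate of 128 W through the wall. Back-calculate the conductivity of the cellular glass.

Thermal resistances in series:
R_hardwood = L/(kA) = 0.08/(0.171×15.3) = 0.03058 K/W
R_plywood = L/(kA) = 0.095/(0.147×15.3) = 0.04224 K/W
R_outer film = 1/(h_o·A) = 1/(26.3×15.3) = 0.002485 K/W
Sum of known resistances R_other = 0.0753 K/W
Total R = ΔT/Q = 34/128 = 0.2656 K/W
R_cellular glass = R_total − R_other = 0.1903 K/W
k = L/(R·A) = 0.115/(0.1903×15.3)

k ≈ 0.0395 W/(m·K)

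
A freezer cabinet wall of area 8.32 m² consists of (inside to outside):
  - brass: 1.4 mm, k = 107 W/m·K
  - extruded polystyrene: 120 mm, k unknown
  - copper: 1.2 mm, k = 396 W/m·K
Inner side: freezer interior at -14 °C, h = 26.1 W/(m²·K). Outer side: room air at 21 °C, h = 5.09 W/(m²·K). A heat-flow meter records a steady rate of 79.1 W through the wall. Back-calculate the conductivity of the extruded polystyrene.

k ≈ 0.0348 W/(m·K)

Using the resistance-network approach (series):
R_inner film = 1/(h_i·A) = 1/(26.1×8.32) = 0.004605 K/W
R_brass = L/(kA) = 0.0014/(107×8.32) = 1.573×10^-6 K/W
R_copper = L/(kA) = 0.0012/(396×8.32) = 3.642×10^-7 K/W
R_outer film = 1/(h_o·A) = 1/(5.09×8.32) = 0.02361 K/W
Sum of known resistances R_other = 0.02822 K/W
Total R = ΔT/Q = 35/79.1 = 0.4425 K/W
R_extruded polystyrene = R_total − R_other = 0.4143 K/W
k = L/(R·A) = 0.12/(0.4143×8.32)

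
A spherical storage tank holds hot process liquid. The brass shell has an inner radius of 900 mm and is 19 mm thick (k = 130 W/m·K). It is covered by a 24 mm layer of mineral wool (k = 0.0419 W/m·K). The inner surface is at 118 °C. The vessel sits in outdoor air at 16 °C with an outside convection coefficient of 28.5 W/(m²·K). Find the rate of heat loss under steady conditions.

Spherical conduction: R = (1/r_in − 1/r_out)/(4πk) per layer; series-sum.
R_brass shell = (1/0.9 − 1/0.919)/(4π×130) = 1.406×10^-5 K/W
R_mineral wool = (1/0.919 − 1/0.943)/(4π×0.0419) = 0.0526 K/W
R_outer film = 1/(h·4πr_o²) = 1/(28.5×4π×0.943²) = 0.00314 K/W
R_total = 0.05575 K/W
Q = ΔT/R_total = 102/0.05575

Q ≈ 1830 W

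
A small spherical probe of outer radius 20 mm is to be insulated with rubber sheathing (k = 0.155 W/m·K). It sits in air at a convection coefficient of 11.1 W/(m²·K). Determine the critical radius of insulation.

For a sphere r_cr = 2k/h = 2×0.155/11.1
r_cr = 27.9 mm; since the bare radius (20 mm) is below r_cr, adding a thin layer of insulation will *increase* heat loss.

r_cr ≈ 27.9 mm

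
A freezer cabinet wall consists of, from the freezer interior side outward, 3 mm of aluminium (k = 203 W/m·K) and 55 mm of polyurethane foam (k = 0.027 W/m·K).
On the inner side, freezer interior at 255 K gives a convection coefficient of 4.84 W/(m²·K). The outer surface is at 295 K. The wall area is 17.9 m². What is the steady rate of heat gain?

Q ≈ 319 W

Thermal resistances in series:
R_inner film = 1/(h_i·A) = 1/(4.84×17.9) = 0.01154 K/W
R_aluminium = L/(kA) = 0.003/(203×17.9) = 8.256×10^-7 K/W
R_polyurethane foam = L/(kA) = 0.055/(0.027×17.9) = 0.1138 K/W
R_total = 0.1253 K/W
Q = ΔT / R_total = 40 / 0.1253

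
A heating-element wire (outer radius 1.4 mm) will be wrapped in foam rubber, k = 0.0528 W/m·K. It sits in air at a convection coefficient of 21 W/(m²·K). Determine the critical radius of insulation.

For a cylinder r_cr = k/h = 0.0528/21
r_cr = 2.51 mm; since the bare radius (1.4 mm) is below r_cr, adding a thin layer of insulation will *increase* heat loss.

r_cr ≈ 2.51 mm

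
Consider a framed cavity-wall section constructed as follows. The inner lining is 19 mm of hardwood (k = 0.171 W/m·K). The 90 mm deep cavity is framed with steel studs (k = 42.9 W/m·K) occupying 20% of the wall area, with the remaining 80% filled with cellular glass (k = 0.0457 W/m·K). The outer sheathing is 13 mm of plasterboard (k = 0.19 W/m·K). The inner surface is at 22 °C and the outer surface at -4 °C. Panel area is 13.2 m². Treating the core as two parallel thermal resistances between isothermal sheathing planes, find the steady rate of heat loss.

Sheathing layers in series; stud and cavity paths in parallel between them.
R_inner = 0.019/(0.171×13.2) = 0.008418 K/W
R_stud  = 0.09/(42.9×0.2×13.2) = 7.947×10^-4 K/W
R_cav   = 0.09/(0.0457×0.8×13.2) = 0.1865 K/W
1/R_core = 1/R_stud + 1/R_cav → R_core = 7.913×10^-4 K/W
R_outer = 0.013/(0.19×13.2) = 0.005183 K/W
R_total = 0.01439 K/W
Q = ΔT/R_total = 26/0.01439

Q ≈ 1810 W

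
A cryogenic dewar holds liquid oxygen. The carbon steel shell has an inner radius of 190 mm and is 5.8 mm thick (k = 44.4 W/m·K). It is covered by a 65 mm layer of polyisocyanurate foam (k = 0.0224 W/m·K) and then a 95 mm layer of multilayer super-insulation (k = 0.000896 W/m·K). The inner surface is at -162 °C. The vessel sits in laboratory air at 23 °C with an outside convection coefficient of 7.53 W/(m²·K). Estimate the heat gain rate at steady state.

Q ≈ 1.94 W

Each spherical layer contributes R = (1/r_i − 1/r_o)/(4πk):
R_carbon steel shell = (1/0.19 − 1/0.1958)/(4π×44.4) = 2.794×10^-4 K/W
R_polyisocyanurate foam = (1/0.1958 − 1/0.2608)/(4π×0.0224) = 4.522 K/W
R_multilayer super-insulation = (1/0.2608 − 1/0.3558)/(4π×0.000896) = 90.93 K/W
R_outer film = 1/(h·4πr_o²) = 1/(7.53×4π×0.3558²) = 0.08348 K/W
R_total = 95.53 K/W
Q = ΔT/R_total = 185/95.53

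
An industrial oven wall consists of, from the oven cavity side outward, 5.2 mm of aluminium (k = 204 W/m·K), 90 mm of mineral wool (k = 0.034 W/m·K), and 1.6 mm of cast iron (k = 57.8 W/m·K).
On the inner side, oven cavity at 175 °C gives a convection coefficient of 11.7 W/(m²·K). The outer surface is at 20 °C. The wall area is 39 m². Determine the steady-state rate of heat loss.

Series thermal resistances:
R_inner film = 1/(h_i·A) = 1/(11.7×39) = 0.002192 K/W
R_aluminium = L/(kA) = 0.0052/(204×39) = 6.536×10^-7 K/W
R_mineral wool = L/(kA) = 0.09/(0.034×39) = 0.06787 K/W
R_cast iron = L/(kA) = 0.0016/(57.8×39) = 7.098×10^-7 K/W
R_total = 0.07007 K/W
Q = ΔT / R_total = 155 / 0.07007

Q ≈ 2210 W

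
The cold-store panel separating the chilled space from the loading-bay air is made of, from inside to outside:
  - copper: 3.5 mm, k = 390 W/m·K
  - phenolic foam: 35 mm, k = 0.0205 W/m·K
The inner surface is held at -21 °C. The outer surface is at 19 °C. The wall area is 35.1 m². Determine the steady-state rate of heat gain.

Treating each layer as a thermal resistance in series:
R_copper = L/(kA) = 0.0035/(390×35.1) = 2.557×10^-7 K/W
R_phenolic foam = L/(kA) = 0.035/(0.0205×35.1) = 0.04864 K/W
R_total = 0.04864 K/W
Q = ΔT / R_total = 40 / 0.04864

Q ≈ 822 W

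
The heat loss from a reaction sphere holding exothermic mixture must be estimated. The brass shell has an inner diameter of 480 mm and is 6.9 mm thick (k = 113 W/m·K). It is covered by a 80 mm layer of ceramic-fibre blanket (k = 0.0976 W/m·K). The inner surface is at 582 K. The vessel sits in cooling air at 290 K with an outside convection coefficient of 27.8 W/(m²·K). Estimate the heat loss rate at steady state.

Spherical conduction: R = (1/r_in − 1/r_out)/(4πk) per layer; series-sum.
R_brass shell = (1/0.24 − 1/0.2469)/(4π×113) = 8.2×10^-5 K/W
R_ceramic-fibre blanket = (1/0.2469 − 1/0.3269)/(4π×0.0976) = 0.8082 K/W
R_outer film = 1/(h·4πr_o²) = 1/(27.8×4π×0.3269²) = 0.02679 K/W
R_total = 0.835 K/W
Q = ΔT/R_total = 292/0.835

Q ≈ 350 W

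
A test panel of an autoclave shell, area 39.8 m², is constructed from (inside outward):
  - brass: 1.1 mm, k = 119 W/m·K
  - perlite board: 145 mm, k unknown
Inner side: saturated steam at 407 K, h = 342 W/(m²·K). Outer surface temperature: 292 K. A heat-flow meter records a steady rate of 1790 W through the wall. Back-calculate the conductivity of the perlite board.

Model the wall as resistances in series:
R_inner film = 1/(h_i·A) = 1/(342×39.8) = 7.347×10^-5 K/W
R_brass = L/(kA) = 0.0011/(119×39.8) = 2.323×10^-7 K/W
Sum of known resistances R_other = 7.37×10^-5 K/W
Total R = ΔT/Q = 115/1790 = 0.06425 K/W
R_perlite board = R_total − R_other = 0.06417 K/W
k = L/(R·A) = 0.145/(0.06417×39.8)

k ≈ 0.0568 W/(m·K)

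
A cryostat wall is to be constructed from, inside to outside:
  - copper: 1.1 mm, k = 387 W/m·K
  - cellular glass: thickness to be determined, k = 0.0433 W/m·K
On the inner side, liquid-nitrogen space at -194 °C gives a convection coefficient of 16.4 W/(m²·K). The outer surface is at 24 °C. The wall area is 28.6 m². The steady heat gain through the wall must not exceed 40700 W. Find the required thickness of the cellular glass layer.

Thermal resistances in series:
R_inner film = 1/(h_i·A) = 1/(16.4×28.6) = 0.002132 K/W
R_copper = L/(kA) = 0.0011/(387×28.6) = 9.938×10^-8 K/W
Sum of the known resistances R_other = 0.002132 K/W
Required total resistance R_tot = ΔT/Q_allow = 218/40700 = 0.005356 K/W
R_cellular glass = R_tot − R_other = 0.003224 K/W
L = R·k·A = 0.003224×0.0433×28.6

L ≈ 3.99 mm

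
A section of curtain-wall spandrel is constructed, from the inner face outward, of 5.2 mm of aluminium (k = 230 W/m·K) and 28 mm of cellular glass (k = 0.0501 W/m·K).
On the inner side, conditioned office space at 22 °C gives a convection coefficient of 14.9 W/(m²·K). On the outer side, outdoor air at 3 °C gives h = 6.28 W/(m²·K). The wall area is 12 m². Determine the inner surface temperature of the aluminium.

T ≈ 20.4 °C

Series thermal resistances:
R_inner film = 1/(h_i·A) = 1/(14.9×12) = 0.005593 K/W
R_aluminium = L/(kA) = 0.0052/(230×12) = 1.884×10^-6 K/W
R_cellular glass = L/(kA) = 0.028/(0.0501×12) = 0.04657 K/W
R_outer film = 1/(h_o·A) = 1/(6.28×12) = 0.01327 K/W
R_total = 0.06544 K/W;  Q = ΔT/R_total = 19/0.06544 = 290.4 W
T_interface = T_inner − Q·ΣR(inner→interface) = 22 − 290×0.005593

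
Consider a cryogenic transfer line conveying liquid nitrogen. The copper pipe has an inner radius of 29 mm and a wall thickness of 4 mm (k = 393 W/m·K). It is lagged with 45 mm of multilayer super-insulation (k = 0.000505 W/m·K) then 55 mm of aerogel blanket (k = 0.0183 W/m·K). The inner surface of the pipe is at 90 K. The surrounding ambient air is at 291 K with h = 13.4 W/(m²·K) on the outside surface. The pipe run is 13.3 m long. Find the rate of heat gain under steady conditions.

Treating each annulus and film as a series resistance:
R_copper pipe wall = ln(33/29)/(2π×393×13.3) = 3.934×10^-6 K/W
R_multilayer super-insulation = ln(78/33)/(2π×0.000505×13.3) = 20.38 K/W
R_aerogel blanket = ln(133/78)/(2π×0.0183×13.3) = 0.349 K/W
R_outer film = 1/(h_o·2πr_oL) = 1/(13.4×2π×0.133×13.3) = 0.006714 K/W
R_total = 20.74 K/W
Q = ΔT/R_total = 201/20.74

Q ≈ 9.69 W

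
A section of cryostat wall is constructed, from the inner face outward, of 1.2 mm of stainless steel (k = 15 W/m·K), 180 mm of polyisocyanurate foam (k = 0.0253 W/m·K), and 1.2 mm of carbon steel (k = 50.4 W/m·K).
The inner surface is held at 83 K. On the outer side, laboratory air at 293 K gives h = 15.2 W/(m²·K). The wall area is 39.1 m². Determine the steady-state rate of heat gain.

Q ≈ 1140 W

Model the wall as resistances in series:
R_stainless steel = L/(kA) = 0.0012/(15×39.1) = 2.046×10^-6 K/W
R_polyisocyanurate foam = L/(kA) = 0.18/(0.0253×39.1) = 0.182 K/W
R_carbon steel = L/(kA) = 0.0012/(50.4×39.1) = 6.089×10^-7 K/W
R_outer film = 1/(h_o·A) = 1/(15.2×39.1) = 0.001683 K/W
R_total = 0.1836 K/W
Q = ΔT / R_total = 210 / 0.1836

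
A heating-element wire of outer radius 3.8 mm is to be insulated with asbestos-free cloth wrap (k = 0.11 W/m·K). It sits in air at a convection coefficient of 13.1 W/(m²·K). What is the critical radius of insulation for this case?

r_cr ≈ 8.4 mm

For a cylinder r_cr = k/h = 0.11/13.1
r_cr = 8.4 mm; since the bare radius (3.8 mm) is below r_cr, adding a thin layer of insulation will *increase* heat loss.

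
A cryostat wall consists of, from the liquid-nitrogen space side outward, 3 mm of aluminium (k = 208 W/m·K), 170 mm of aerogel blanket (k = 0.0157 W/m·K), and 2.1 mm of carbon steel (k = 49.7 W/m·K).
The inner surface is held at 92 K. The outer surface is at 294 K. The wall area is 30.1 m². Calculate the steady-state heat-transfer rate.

Series thermal resistances:
R_aluminium = L/(kA) = 0.003/(208×30.1) = 4.792×10^-7 K/W
R_aerogel blanket = L/(kA) = 0.17/(0.0157×30.1) = 0.3597 K/W
R_carbon steel = L/(kA) = 0.0021/(49.7×30.1) = 1.404×10^-6 K/W
R_total = 0.3597 K/W
Q = ΔT / R_total = 202 / 0.3597

Q ≈ 562 W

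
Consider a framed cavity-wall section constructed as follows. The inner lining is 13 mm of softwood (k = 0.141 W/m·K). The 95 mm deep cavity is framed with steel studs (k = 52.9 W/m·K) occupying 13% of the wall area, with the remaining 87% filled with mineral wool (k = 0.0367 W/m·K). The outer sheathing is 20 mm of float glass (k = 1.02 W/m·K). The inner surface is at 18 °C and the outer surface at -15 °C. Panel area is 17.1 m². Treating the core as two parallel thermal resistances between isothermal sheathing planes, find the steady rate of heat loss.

Sheathing layers in series; stud and cavity paths in parallel between them.
R_inner = 0.013/(0.141×17.1) = 0.005392 K/W
R_stud  = 0.095/(52.9×0.13×17.1) = 8.078×10^-4 K/W
R_cav   = 0.095/(0.0367×0.87×17.1) = 0.174 K/W
1/R_core = 1/R_stud + 1/R_cav → R_core = 8.041×10^-4 K/W
R_outer = 0.02/(1.02×17.1) = 0.001147 K/W
R_total = 0.007342 K/W
Q = ΔT/R_total = 33/0.007342

Q ≈ 4490 W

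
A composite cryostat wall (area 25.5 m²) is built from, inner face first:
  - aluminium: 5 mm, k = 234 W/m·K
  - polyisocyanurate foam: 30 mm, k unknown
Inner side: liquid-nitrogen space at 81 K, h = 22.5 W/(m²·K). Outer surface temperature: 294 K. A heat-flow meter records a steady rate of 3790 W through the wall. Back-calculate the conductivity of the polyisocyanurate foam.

k ≈ 0.0216 W/(m·K)

Model the wall as resistances in series:
R_inner film = 1/(h_i·A) = 1/(22.5×25.5) = 0.001743 K/W
R_aluminium = L/(kA) = 0.005/(234×25.5) = 8.379×10^-7 K/W
Sum of known resistances R_other = 0.001744 K/W
Total R = ΔT/Q = 213/3790 = 0.0562 K/W
R_polyisocyanurate foam = R_total − R_other = 0.05446 K/W
k = L/(R·A) = 0.03/(0.05446×25.5)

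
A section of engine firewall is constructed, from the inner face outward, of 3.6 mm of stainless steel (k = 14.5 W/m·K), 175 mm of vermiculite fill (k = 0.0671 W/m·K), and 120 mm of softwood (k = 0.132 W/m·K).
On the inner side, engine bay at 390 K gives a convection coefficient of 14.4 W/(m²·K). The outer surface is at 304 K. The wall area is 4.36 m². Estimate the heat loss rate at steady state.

Q ≈ 105 W

Treating each layer as a thermal resistance in series:
R_inner film = 1/(h_i·A) = 1/(14.4×4.36) = 0.01593 K/W
R_stainless steel = L/(kA) = 0.0036/(14.5×4.36) = 5.694×10^-5 K/W
R_vermiculite fill = L/(kA) = 0.175/(0.0671×4.36) = 0.5982 K/W
R_softwood = L/(kA) = 0.12/(0.132×4.36) = 0.2085 K/W
R_total = 0.8227 K/W
Q = ΔT / R_total = 86 / 0.8227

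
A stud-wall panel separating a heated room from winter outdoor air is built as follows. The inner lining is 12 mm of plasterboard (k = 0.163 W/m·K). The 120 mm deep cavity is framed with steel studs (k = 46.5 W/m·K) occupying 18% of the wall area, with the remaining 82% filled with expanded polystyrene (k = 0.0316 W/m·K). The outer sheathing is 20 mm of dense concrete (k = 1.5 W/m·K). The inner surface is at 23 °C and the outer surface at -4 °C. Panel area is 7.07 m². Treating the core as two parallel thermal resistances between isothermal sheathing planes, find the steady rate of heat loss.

Q ≈ 1890 W

Sheathing layers in series; stud and cavity paths in parallel between them.
R_inner = 0.012/(0.163×7.07) = 0.01041 K/W
R_stud  = 0.12/(46.5×0.18×7.07) = 0.002028 K/W
R_cav   = 0.12/(0.0316×0.82×7.07) = 0.655 K/W
1/R_core = 1/R_stud + 1/R_cav → R_core = 0.002022 K/W
R_outer = 0.02/(1.5×7.07) = 0.001886 K/W
R_total = 0.01432 K/W
Q = ΔT/R_total = 27/0.01432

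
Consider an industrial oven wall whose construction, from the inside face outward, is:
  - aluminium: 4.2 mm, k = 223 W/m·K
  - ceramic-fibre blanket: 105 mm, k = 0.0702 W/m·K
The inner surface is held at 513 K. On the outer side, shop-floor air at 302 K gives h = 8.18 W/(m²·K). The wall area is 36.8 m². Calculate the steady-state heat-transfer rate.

Using the resistance-network approach (series):
R_aluminium = L/(kA) = 0.0042/(223×36.8) = 5.118×10^-7 K/W
R_ceramic-fibre blanket = L/(kA) = 0.105/(0.0702×36.8) = 0.04064 K/W
R_outer film = 1/(h_o·A) = 1/(8.18×36.8) = 0.003322 K/W
R_total = 0.04397 K/W
Q = ΔT / R_total = 211 / 0.04397

Q ≈ 4800 W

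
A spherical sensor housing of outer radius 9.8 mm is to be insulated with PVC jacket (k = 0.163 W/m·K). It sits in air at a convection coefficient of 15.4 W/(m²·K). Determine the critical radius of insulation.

For a sphere r_cr = 2k/h = 2×0.163/15.4
r_cr = 21.2 mm; since the bare radius (9.8 mm) is below r_cr, adding a thin layer of insulation will *increase* heat loss.

r_cr ≈ 21.2 mm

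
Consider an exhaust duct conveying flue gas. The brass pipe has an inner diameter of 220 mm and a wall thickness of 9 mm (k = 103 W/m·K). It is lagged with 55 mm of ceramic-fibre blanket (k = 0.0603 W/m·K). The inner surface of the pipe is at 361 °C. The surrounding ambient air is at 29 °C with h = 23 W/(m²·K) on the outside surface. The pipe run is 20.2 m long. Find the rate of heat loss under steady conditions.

Treating each annulus and film as a series resistance:
R_brass pipe wall = ln(119/110)/(2π×103×20.2) = 6.016×10^-6 K/W
R_ceramic-fibre blanket = ln(174/119)/(2π×0.0603×20.2) = 0.04964 K/W
R_outer film = 1/(h_o·2πr_oL) = 1/(23×2π×0.174×20.2) = 0.001969 K/W
R_total = 0.05162 K/W
Q = ΔT/R_total = 332/0.05162

Q ≈ 6430 W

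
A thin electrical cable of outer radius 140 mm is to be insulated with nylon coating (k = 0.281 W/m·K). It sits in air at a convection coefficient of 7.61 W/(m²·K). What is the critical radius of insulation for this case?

r_cr ≈ 36.9 mm

For a cylinder r_cr = k/h = 0.281/7.61
r_cr = 36.9 mm; since the bare radius (140 mm) is above r_cr, any added insulation will reduce heat loss.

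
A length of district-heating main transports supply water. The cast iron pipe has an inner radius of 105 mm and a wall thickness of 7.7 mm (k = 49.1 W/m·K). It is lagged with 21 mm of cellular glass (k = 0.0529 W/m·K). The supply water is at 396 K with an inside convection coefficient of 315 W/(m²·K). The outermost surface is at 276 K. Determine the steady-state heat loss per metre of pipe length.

Radial resistances (cylindrical: R_cond = ln(r_o/r_i)/(2πkL), R_conv = 1/(h·2πrL)):
R_inner film = 1/(h_i·2πr₁L) = 1/(315×2π×0.105×1) = 0.004812 K/W
R_cast iron pipe wall = ln(112.7/105)/(2π×49.1×1) = 2.294×10^-4 K/W
R_cellular glass = ln(133.7/112.7)/(2π×0.0529×1) = 0.5141 K/W
R_total = 0.5191 K/W
Q = ΔT/R_total = 120/0.5191

q′ ≈ 231 W/m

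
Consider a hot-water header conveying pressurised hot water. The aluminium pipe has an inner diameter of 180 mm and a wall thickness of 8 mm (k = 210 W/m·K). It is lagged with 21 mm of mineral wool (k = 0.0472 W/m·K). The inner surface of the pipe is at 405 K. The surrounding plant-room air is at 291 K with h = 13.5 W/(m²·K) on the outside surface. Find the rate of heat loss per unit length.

Treating each annulus and film as a series resistance:
R_aluminium pipe wall = ln(98/90)/(2π×210×1) = 6.454×10^-5 K/W
R_mineral wool = ln(119/98)/(2π×0.0472×1) = 0.6547 K/W
R_outer film = 1/(h_o·2πr_oL) = 1/(13.5×2π×0.119×1) = 0.09907 K/W
R_total = 0.7538 K/W
Q = ΔT/R_total = 114/0.7538

q′ ≈ 151 W/m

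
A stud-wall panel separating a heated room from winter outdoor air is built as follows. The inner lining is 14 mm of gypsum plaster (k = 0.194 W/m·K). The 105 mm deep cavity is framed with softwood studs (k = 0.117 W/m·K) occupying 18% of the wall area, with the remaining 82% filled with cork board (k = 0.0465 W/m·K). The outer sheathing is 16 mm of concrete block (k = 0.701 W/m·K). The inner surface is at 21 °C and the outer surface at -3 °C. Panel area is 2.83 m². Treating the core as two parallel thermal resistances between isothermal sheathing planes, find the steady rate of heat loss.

Sheathing layers in series; stud and cavity paths in parallel between them.
R_inner = 0.014/(0.194×2.83) = 0.0255 K/W
R_stud  = 0.105/(0.117×0.18×2.83) = 1.762 K/W
R_cav   = 0.105/(0.0465×0.82×2.83) = 0.9731 K/W
1/R_core = 1/R_stud + 1/R_cav → R_core = 0.6268 K/W
R_outer = 0.016/(0.701×2.83) = 0.008065 K/W
R_total = 0.6604 K/W
Q = ΔT/R_total = 24/0.6604

Q ≈ 36.3 W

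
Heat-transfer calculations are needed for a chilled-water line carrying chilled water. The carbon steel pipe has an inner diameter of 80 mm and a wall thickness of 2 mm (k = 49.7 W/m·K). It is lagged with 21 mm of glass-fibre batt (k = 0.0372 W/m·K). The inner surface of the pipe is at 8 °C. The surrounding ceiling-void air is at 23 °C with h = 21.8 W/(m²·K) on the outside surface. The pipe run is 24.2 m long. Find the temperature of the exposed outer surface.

Radial resistances (cylindrical: R_cond = ln(r_o/r_i)/(2πkL), R_conv = 1/(h·2πrL)):
R_carbon steel pipe wall = ln(42/40)/(2π×49.7×24.2) = 6.456×10^-6 K/W
R_glass-fibre batt = ln(63/42)/(2π×0.0372×24.2) = 0.07168 K/W
R_outer film = 1/(h_o·2πr_oL) = 1/(21.8×2π×0.063×24.2) = 0.004789 K/W
R_total = 0.07648 K/W
Q = ΔT/R_total = 15/0.07648
Q = 196 W
T_interface = T_inner + Q·ΣR(inner→interface) = 8 + 196×0.07169

T ≈ 22.1 °C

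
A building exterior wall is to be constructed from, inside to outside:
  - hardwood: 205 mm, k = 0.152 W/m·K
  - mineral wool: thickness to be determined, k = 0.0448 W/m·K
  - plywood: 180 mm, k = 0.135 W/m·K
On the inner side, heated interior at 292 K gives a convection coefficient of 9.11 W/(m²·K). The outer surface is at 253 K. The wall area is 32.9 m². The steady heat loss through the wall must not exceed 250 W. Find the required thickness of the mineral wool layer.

Series thermal resistances:
R_inner film = 1/(h_i·A) = 1/(9.11×32.9) = 0.003336 K/W
R_hardwood = L/(kA) = 0.205/(0.152×32.9) = 0.04099 K/W
R_plywood = L/(kA) = 0.18/(0.135×32.9) = 0.04053 K/W
Sum of the known resistances R_other = 0.08486 K/W
Required total resistance R_tot = ΔT/Q_allow = 39/250 = 0.156 K/W
R_mineral wool = R_tot − R_other = 0.07114 K/W
L = R·k·A = 0.07114×0.0448×32.9

L ≈ 105 mm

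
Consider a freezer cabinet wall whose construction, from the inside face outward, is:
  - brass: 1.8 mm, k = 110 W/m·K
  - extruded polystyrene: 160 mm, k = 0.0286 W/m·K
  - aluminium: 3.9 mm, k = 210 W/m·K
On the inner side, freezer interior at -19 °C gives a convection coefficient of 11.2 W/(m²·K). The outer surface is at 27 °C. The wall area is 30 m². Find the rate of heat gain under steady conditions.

Model the wall as resistances in series:
R_inner film = 1/(h_i·A) = 1/(11.2×30) = 0.002976 K/W
R_brass = L/(kA) = 0.0018/(110×30) = 5.455×10^-7 K/W
R_extruded polystyrene = L/(kA) = 0.16/(0.0286×30) = 0.1865 K/W
R_aluminium = L/(kA) = 0.0039/(210×30) = 6.19×10^-7 K/W
R_total = 0.1895 K/W
Q = ΔT / R_total = 46 / 0.1895

Q ≈ 243 W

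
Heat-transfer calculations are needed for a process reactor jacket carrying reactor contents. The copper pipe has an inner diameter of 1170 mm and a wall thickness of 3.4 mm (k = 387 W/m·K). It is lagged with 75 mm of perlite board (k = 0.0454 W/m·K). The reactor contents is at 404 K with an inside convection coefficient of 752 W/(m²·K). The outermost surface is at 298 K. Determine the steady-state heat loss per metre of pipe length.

For a radial system each layer contributes R = ln(r_out/r_in)/(2πkL); films add R = 1/(hA).
R_inner film = 1/(h_i·2πr₁L) = 1/(752×2π×0.585×1) = 3.618×10^-4 K/W
R_copper pipe wall = ln(588.4/585)/(2π×387×1) = 2.383×10^-6 K/W
R_perlite board = ln(663.4/588.4)/(2π×0.0454×1) = 0.4206 K/W
R_total = 0.4209 K/W
Q = ΔT/R_total = 106/0.4209

q′ ≈ 252 W/m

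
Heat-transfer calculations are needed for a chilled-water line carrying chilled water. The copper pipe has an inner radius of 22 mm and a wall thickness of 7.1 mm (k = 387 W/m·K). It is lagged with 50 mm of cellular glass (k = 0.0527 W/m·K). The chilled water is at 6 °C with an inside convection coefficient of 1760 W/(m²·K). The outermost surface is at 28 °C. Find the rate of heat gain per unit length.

q′ ≈ 7.27 W/m

Per-layer cylindrical resistances, series-summed:
R_inner film = 1/(h_i·2πr₁L) = 1/(1760×2π×0.022×1) = 0.00411 K/W
R_copper pipe wall = ln(29.1/22)/(2π×387×1) = 1.15×10^-4 K/W
R_cellular glass = ln(79.1/29.1)/(2π×0.0527×1) = 3.02 K/W
R_total = 3.024 K/W
Q = ΔT/R_total = 22/3.024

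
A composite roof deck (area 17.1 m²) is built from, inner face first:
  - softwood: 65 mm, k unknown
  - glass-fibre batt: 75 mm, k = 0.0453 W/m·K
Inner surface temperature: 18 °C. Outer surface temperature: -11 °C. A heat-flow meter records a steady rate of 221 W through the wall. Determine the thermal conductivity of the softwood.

k ≈ 0.11 W/(m·K)

Using the resistance-network approach (series):
R_glass-fibre batt = L/(kA) = 0.075/(0.0453×17.1) = 0.09682 K/W
Sum of known resistances R_other = 0.09682 K/W
Total R = ΔT/Q = 29/221 = 0.1312 K/W
R_softwood = R_total − R_other = 0.0344 K/W
k = L/(R·A) = 0.065/(0.0344×17.1)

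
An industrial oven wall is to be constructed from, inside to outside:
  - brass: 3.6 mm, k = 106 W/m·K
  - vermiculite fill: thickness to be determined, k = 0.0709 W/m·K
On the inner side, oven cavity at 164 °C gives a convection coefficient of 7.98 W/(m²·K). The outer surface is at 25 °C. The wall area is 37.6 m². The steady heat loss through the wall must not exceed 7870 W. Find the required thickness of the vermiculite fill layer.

L ≈ 38.2 mm

Series thermal resistances:
R_inner film = 1/(h_i·A) = 1/(7.98×37.6) = 0.003333 K/W
R_brass = L/(kA) = 0.0036/(106×37.6) = 9.033×10^-7 K/W
Sum of the known resistances R_other = 0.003334 K/W
Required total resistance R_tot = ΔT/Q_allow = 139/7870 = 0.01766 K/W
R_vermiculite fill = R_tot − R_other = 0.01433 K/W
L = R·k·A = 0.01433×0.0709×37.6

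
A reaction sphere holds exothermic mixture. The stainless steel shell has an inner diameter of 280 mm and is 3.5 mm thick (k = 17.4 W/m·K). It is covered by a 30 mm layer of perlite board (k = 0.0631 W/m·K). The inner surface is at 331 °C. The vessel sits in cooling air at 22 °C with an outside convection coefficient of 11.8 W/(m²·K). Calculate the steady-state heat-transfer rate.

Radial (spherical) resistances in series:
R_stainless steel shell = (1/0.14 − 1/0.1435)/(4π×17.4) = 7.968×10^-4 K/W
R_perlite board = (1/0.1435 − 1/0.1735)/(4π×0.0631) = 1.52 K/W
R_outer film = 1/(h·4πr_o²) = 1/(11.8×4π×0.1735²) = 0.224 K/W
R_total = 1.744 K/W
Q = ΔT/R_total = 309/1.744

Q ≈ 177 W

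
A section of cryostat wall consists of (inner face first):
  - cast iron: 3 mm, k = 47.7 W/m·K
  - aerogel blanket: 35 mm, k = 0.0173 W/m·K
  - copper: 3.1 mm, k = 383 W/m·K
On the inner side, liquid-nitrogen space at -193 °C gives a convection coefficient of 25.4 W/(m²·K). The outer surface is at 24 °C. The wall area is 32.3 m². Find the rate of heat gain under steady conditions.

Q ≈ 3400 W

Treating each layer as a thermal resistance in series:
R_inner film = 1/(h_i·A) = 1/(25.4×32.3) = 0.001219 K/W
R_cast iron = L/(kA) = 0.003/(47.7×32.3) = 1.947×10^-6 K/W
R_aerogel blanket = L/(kA) = 0.035/(0.0173×32.3) = 0.06264 K/W
R_copper = L/(kA) = 0.0031/(383×32.3) = 2.506×10^-7 K/W
R_total = 0.06386 K/W
Q = ΔT / R_total = 217 / 0.06386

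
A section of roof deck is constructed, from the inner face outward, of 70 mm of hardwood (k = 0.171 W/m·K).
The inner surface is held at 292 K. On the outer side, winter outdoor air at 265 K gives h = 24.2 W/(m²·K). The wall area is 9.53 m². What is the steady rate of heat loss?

Q ≈ 571 W

Treating each layer as a thermal resistance in series:
R_hardwood = L/(kA) = 0.07/(0.171×9.53) = 0.04295 K/W
R_outer film = 1/(h_o·A) = 1/(24.2×9.53) = 0.004336 K/W
R_total = 0.04729 K/W
Q = ΔT / R_total = 27 / 0.04729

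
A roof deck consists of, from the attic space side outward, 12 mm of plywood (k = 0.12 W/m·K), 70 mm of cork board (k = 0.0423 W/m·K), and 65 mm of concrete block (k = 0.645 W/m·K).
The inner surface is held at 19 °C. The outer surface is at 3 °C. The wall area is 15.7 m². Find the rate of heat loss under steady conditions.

Series thermal resistances:
R_plywood = L/(kA) = 0.012/(0.12×15.7) = 0.006369 K/W
R_cork board = L/(kA) = 0.07/(0.0423×15.7) = 0.1054 K/W
R_concrete block = L/(kA) = 0.065/(0.645×15.7) = 0.006419 K/W
R_total = 0.1182 K/W
Q = ΔT / R_total = 16 / 0.1182

Q ≈ 135 W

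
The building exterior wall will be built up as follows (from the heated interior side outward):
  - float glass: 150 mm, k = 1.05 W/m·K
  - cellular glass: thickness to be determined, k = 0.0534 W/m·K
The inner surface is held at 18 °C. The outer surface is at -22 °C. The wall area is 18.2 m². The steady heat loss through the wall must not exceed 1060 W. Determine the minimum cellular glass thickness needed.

Model the wall as resistances in series:
R_float glass = L/(kA) = 0.15/(1.05×18.2) = 0.007849 K/W
Sum of the known resistances R_other = 0.007849 K/W
Required total resistance R_tot = ΔT/Q_allow = 40/1060 = 0.03774 K/W
R_cellular glass = R_tot − R_other = 0.02989 K/W
L = R·k·A = 0.02989×0.0534×18.2

L ≈ 29 mm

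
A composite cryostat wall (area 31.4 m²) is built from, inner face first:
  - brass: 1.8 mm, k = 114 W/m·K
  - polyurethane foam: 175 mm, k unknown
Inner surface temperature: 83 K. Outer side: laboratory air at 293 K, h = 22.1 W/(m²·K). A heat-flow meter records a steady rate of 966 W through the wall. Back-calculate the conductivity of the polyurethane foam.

Treating each layer as a thermal resistance in series:
R_brass = L/(kA) = 0.0018/(114×31.4) = 5.028×10^-7 K/W
R_outer film = 1/(h_o·A) = 1/(22.1×31.4) = 0.001441 K/W
Sum of known resistances R_other = 0.001442 K/W
Total R = ΔT/Q = 210/966 = 0.2174 K/W
R_polyurethane foam = R_total − R_other = 0.2159 K/W
k = L/(R·A) = 0.175/(0.2159×31.4)

k ≈ 0.0258 W/(m·K)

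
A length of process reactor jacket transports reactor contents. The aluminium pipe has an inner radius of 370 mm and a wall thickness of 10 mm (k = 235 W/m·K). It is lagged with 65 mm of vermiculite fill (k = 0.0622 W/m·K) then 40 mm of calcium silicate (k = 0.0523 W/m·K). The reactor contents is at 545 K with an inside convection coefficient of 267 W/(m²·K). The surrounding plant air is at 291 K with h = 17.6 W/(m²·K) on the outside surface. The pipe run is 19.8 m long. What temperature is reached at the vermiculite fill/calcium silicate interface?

T ≈ 395 K

Radial resistances (cylindrical: R_cond = ln(r_o/r_i)/(2πkL), R_conv = 1/(h·2πrL)):
R_inner film = 1/(h_i·2πr₁L) = 1/(267×2π×0.37×19.8) = 8.137×10^-5 K/W
R_aluminium pipe wall = ln(380/370)/(2π×235×19.8) = 9.122×10^-7 K/W
R_vermiculite fill = ln(445/380)/(2π×0.0622×19.8) = 0.02041 K/W
R_calcium silicate = ln(485/445)/(2π×0.0523×19.8) = 0.01323 K/W
R_outer film = 1/(h_o·2πr_oL) = 1/(17.6×2π×0.485×19.8) = 9.417×10^-4 K/W
R_total = 0.03466 K/W
Q = ΔT/R_total = 254/0.03466
Q = 7330 W
T_interface = T_inner − Q·ΣR(inner→interface) = 545 − 7330×0.02049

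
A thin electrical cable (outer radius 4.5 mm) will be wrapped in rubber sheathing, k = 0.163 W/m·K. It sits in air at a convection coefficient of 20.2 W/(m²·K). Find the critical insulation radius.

r_cr ≈ 8.07 mm

For a cylinder r_cr = k/h = 0.163/20.2
r_cr = 8.07 mm; since the bare radius (4.5 mm) is below r_cr, adding a thin layer of insulation will *increase* heat loss.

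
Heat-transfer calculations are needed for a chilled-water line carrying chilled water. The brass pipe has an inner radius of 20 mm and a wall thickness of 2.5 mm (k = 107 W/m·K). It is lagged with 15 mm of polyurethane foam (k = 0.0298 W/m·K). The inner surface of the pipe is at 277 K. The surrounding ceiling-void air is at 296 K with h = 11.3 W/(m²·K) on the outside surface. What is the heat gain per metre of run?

q′ ≈ 6.12 W/m

Cylindrical conduction, so R = ln(r₂/r₁)/(2πkL) per layer, in series:
R_brass pipe wall = ln(22.5/20)/(2π×107×1) = 1.752×10^-4 K/W
R_polyurethane foam = ln(37.5/22.5)/(2π×0.0298×1) = 2.728 K/W
R_outer film = 1/(h_o·2πr_oL) = 1/(11.3×2π×0.0375×1) = 0.3756 K/W
R_total = 3.104 K/W
Q = ΔT/R_total = 19/3.104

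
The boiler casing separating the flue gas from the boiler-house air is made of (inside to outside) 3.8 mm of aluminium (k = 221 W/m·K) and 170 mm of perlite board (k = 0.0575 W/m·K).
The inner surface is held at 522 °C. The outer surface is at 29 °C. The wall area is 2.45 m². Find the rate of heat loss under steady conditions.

Q ≈ 409 W

Series thermal resistances:
R_aluminium = L/(kA) = 0.0038/(221×2.45) = 7.018×10^-6 K/W
R_perlite board = L/(kA) = 0.17/(0.0575×2.45) = 1.207 K/W
R_total = 1.207 K/W
Q = ΔT / R_total = 493 / 1.207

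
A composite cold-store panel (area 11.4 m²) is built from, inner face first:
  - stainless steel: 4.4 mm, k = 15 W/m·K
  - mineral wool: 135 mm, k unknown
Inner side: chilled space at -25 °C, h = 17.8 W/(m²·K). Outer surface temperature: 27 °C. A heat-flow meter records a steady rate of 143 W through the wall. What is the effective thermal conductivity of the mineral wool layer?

k ≈ 0.033 W/(m·K)

Treating each layer as a thermal resistance in series:
R_inner film = 1/(h_i·A) = 1/(17.8×11.4) = 0.004928 K/W
R_stainless steel = L/(kA) = 0.0044/(15×11.4) = 2.573×10^-5 K/W
Sum of known resistances R_other = 0.004954 K/W
Total R = ΔT/Q = 52/143 = 0.3636 K/W
R_mineral wool = R_total − R_other = 0.3587 K/W
k = L/(R·A) = 0.135/(0.3587×11.4)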